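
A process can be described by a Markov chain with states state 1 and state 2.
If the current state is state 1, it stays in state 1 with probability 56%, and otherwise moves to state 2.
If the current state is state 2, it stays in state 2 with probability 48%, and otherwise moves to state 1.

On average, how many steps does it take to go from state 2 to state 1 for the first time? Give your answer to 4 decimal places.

1.9231

Let t(s) be the expected number of steps to first reach state 1 from state s, with t(state 1) = 0. Conditioning on the first step:
t(state 2) = 1 + 0.48·t(state 2)
Solving: t(state 2) = 1.9231.
Expected steps from state 2 to state 1: 1.9231.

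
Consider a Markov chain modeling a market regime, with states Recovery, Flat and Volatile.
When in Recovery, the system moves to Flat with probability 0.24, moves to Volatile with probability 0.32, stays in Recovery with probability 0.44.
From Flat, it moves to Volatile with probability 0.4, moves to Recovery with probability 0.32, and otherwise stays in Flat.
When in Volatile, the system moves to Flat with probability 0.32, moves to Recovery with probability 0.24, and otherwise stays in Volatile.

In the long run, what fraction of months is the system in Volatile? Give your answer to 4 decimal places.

Let the stationary distribution be π with π = πP and π_1 + π_2 + π_3 = 1.
π_1 = 0.44·π_1 + 0.32·π_2 + 0.24·π_3
π_2 = 0.24·π_1 + 0.28·π_2 + 0.32·π_3
Solving with the normalization constraint gives π = (0.3282, 0.2824, 0.3893).
So the stationary probability of Volatile is 0.3893.

0.3893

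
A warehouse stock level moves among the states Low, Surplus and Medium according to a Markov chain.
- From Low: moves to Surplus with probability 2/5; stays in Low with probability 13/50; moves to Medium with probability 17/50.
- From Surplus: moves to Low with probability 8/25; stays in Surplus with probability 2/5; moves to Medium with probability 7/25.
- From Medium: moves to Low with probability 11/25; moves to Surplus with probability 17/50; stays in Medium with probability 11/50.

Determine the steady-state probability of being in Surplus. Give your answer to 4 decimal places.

Let the stationary distribution be π with π = πP and π_1 + π_2 + π_3 = 1.
π_1 = 0.26·π_1 + 0.32·π_2 + 0.44·π_3
π_2 = 0.4·π_1 + 0.4·π_2 + 0.34·π_3
Solving with the normalization constraint gives π = (0.3339, 0.3830, 0.2831).
So the stationary probability of Surplus is 0.3830.

0.3830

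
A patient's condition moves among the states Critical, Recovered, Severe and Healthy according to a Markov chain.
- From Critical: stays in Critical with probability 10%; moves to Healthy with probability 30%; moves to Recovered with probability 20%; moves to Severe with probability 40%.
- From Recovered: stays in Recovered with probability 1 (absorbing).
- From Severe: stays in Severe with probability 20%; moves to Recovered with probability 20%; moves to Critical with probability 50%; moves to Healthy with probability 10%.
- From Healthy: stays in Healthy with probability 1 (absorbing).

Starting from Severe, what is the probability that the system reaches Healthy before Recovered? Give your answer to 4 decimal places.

Let h(s) be the probability of absorption at Healthy starting from transient state s. Then h(Healthy) = 1 and h(Recovered) = 0. By first-step analysis:
h(Critical) = 0.1·h(Critical) + 0.2·0 + 0.4·h(Severe) + 0.3·1
h(Severe) = 0.5·h(Critical) + 0.2·0 + 0.2·h(Severe) + 0.1·1
Solving: h(Critical) = 0.5385, h(Severe) = 0.4615.
Starting from Severe, the probability is 0.4615.

0.4615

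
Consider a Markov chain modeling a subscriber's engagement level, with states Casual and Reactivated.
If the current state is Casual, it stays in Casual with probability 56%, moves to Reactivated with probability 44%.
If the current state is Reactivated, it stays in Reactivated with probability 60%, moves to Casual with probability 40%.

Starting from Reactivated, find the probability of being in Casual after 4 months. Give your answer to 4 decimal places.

0.4759

Propagate the distribution vector 4 months from Reactivated.
After 0 months: (0.0000, 1.0000)
After 1 month: (0.4000, 0.6000)
After 2 months: (0.4640, 0.5360)
After 3 months: (0.4742, 0.5258)
After 4 months: (0.4759, 0.5241)
P(in Casual after 4 months) = 0.4759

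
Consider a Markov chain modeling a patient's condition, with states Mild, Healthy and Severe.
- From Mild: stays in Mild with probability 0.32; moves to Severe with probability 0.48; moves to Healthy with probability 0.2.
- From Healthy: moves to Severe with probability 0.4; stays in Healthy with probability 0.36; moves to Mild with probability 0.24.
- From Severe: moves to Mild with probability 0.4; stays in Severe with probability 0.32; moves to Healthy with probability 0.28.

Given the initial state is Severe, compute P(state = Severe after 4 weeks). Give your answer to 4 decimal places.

0.3950

Propagate the distribution vector 4 weeks from Severe.
After 0 weeks: (0.0000, 0.0000, 1.0000)
After 1 week: (0.4000, 0.2800, 0.3200)
After 2 weeks: (0.3232, 0.2704, 0.4064)
After 3 weeks: (0.3309, 0.2758, 0.3933)
After 4 weeks: (0.3294, 0.2756, 0.3950)
P(in Severe after 4 weeks) = 0.3950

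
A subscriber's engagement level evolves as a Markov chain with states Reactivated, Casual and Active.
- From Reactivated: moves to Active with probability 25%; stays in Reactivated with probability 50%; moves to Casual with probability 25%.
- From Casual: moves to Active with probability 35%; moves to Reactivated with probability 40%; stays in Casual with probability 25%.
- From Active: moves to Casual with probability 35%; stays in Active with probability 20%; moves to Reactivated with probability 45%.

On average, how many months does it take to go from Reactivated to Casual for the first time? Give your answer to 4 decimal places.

Let t(s) be the expected number of months to first reach Casual from state s, with t(Casual) = 0. Conditioning on the first month:
t(Reactivated) = 1 + 0.5·t(Reactivated) + 0.25·t(Active)
t(Active) = 1 + 0.45·t(Reactivated) + 0.2·t(Active)
Solving: t(Reactivated) = 3.6522, t(Active) = 3.3043.
Expected months from Reactivated to Casual: 3.6522.

3.6522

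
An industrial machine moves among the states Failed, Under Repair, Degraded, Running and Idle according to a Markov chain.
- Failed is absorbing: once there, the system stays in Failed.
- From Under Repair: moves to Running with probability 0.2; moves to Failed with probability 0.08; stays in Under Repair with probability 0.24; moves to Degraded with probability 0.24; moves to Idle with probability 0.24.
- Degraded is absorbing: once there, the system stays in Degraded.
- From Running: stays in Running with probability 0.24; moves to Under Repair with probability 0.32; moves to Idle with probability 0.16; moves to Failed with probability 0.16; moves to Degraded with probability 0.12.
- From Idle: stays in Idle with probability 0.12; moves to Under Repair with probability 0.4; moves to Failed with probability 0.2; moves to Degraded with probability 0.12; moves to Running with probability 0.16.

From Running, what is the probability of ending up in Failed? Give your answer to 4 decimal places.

Let h(s) be the probability of absorption at Failed starting from transient state s. Then h(Failed) = 1 and h(Degraded) = 0. By first-step analysis:
h(Under Repair) = 0.08·1 + 0.24·h(Under Repair) + 0.24·0 + 0.2·h(Running) + 0.24·h(Idle)
h(Running) = 0.16·1 + 0.32·h(Under Repair) + 0.12·0 + 0.24·h(Running) + 0.16·h(Idle)
h(Idle) = 0.2·1 + 0.4·h(Under Repair) + 0.12·0 + 0.16·h(Running) + 0.12·h(Idle)
Solving: h(Under Repair) = 0.3846, h(Running) = 0.4753, h(Idle) = 0.4885.
Starting from Running, the probability is 0.4753.

0.4753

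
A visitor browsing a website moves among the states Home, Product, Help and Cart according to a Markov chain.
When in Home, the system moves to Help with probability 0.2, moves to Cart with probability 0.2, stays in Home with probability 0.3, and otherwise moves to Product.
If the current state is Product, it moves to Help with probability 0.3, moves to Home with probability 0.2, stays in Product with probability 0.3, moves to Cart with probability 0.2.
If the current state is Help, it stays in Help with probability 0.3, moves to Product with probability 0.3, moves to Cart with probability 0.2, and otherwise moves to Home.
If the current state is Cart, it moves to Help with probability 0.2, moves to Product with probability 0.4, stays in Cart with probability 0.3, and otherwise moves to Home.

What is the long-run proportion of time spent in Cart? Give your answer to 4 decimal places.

0.2222

Let the stationary distribution be π with π = πP and π_1 + π_2 + π_3 + π_4 = 1.
π_1 = 0.3·π_1 + 0.2·π_2 + 0.2·π_3 + 0.1·π_4
π_2 = 0.3·π_1 + 0.3·π_2 + 0.3·π_3 + 0.4·π_4
π_3 = 0.2·π_1 + 0.3·π_2 + 0.3·π_3 + 0.2·π_4
Solving with the normalization constraint gives π = (0.1975, 0.3222, 0.2580, 0.2222).
So the stationary probability of Cart is 0.2222.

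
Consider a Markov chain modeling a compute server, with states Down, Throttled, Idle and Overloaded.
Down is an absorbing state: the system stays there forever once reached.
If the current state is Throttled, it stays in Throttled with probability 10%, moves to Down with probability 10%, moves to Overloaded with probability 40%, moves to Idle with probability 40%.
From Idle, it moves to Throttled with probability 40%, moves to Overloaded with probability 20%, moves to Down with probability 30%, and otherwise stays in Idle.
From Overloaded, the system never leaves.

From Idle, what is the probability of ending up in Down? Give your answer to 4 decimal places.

Let h(s) be the probability of absorption at Down starting from transient state s. Then h(Down) = 1 and h(Overloaded) = 0. By first-step analysis:
h(Throttled) = 0.1·1 + 0.1·h(Throttled) + 0.4·h(Idle) + 0.4·0
h(Idle) = 0.3·1 + 0.4·h(Throttled) + 0.1·h(Idle) + 0.2·0
Solving: h(Throttled) = 0.3231, h(Idle) = 0.4769.
Starting from Idle, the probability is 0.4769.

0.4769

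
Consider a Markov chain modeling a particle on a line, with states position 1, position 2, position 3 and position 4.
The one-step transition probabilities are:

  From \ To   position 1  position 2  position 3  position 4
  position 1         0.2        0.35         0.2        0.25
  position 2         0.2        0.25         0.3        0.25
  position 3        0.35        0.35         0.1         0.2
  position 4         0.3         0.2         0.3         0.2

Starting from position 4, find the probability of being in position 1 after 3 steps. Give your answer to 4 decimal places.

0.2540

Propagate the distribution vector 3 steps from position 4.
After 0 steps: (0.0000, 0.0000, 0.0000, 1.0000)
After 1 step: (0.3000, 0.2000, 0.3000, 0.2000)
After 2 steps: (0.2650, 0.3000, 0.2100, 0.2250)
After 3 steps: (0.2540, 0.2863, 0.2315, 0.2283)
P(in position 1 after 3 steps) = 0.2540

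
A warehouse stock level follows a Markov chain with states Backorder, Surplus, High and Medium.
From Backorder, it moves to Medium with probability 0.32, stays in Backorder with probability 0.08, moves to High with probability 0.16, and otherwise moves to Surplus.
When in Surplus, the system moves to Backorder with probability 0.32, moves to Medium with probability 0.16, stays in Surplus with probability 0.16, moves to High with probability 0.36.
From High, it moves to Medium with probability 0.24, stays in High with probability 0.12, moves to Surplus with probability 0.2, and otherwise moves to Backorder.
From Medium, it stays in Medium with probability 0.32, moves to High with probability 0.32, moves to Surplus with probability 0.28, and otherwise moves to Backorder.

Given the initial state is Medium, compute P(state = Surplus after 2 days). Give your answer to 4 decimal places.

0.2336

Propagate the distribution vector 2 days from Medium.
After 0 days: (0.0000, 0.0000, 0.0000, 1.0000)
After 1 day: (0.0800, 0.2800, 0.3200, 0.3200)
After 2 days: (0.2624, 0.2336, 0.2544, 0.2496)
P(in Surplus after 2 days) = 0.2336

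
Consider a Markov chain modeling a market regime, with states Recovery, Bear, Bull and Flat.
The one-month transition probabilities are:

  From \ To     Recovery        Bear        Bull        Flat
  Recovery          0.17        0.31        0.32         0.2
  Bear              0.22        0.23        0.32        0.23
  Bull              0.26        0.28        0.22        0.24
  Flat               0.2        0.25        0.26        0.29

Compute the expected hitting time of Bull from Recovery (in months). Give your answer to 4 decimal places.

Let t(s) be the expected number of months to first reach Bull from state s, with t(Bull) = 0. Conditioning on the first month:
t(Recovery) = 1 + 0.17·t(Recovery) + 0.31·t(Bear) + 0.2·t(Flat)
t(Bear) = 1 + 0.22·t(Recovery) + 0.23·t(Bear) + 0.23·t(Flat)
t(Flat) = 1 + 0.2·t(Recovery) + 0.25·t(Bear) + 0.29·t(Flat)
Solving: t(Recovery) = 3.2651, t(Bear) = 3.2711, t(Flat) = 3.4800.
Expected months from Recovery to Bull: 3.2651.

3.2651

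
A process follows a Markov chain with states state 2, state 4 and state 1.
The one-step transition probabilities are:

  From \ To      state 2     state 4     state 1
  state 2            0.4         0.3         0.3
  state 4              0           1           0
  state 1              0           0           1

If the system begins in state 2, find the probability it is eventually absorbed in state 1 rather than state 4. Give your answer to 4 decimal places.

0.5000

Let h(s) be the probability of absorption at state 1 starting from transient state s. Then h(state 1) = 1 and h(state 4) = 0. By first-step analysis:
h(state 2) = 0.4·h(state 2) + 0.3·0 + 0.3·1
Solving: h(state 2) = 0.5000.
Starting from state 2, the probability is 0.5000.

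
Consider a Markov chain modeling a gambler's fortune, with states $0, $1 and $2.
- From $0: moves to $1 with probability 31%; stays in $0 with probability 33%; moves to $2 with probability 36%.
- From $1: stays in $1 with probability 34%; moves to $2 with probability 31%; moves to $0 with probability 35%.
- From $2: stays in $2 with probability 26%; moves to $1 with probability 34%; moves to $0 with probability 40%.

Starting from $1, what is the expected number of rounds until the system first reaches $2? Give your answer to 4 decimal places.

Let t(s) be the expected number of rounds to first reach $2 from state s, with t($2) = 0. Conditioning on the first round:
t($0) = 1 + 0.33·t($0) + 0.31·t($1)
t($1) = 1 + 0.35·t($0) + 0.34·t($1)
Solving: t($0) = 2.9068, t($1) = 3.0566.
Expected rounds from $1 to $2: 3.0566.

3.0566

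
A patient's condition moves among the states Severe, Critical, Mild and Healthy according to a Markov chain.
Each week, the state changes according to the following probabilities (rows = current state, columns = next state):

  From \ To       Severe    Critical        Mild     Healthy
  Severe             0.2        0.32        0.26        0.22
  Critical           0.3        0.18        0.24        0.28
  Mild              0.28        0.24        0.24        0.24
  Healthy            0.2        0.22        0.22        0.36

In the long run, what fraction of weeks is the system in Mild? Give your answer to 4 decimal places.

Let the stationary distribution be π with π = πP and π_1 + π_2 + π_3 + π_4 = 1.
π_1 = 0.2·π_1 + 0.3·π_2 + 0.28·π_3 + 0.2·π_4
π_2 = 0.32·π_1 + 0.18·π_2 + 0.24·π_3 + 0.22·π_4
π_3 = 0.26·π_1 + 0.24·π_2 + 0.24·π_3 + 0.22·π_4
Solving with the normalization constraint gives π = (0.2431, 0.2395, 0.2393, 0.2781).
So the stationary probability of Mild is 0.2393.

0.2393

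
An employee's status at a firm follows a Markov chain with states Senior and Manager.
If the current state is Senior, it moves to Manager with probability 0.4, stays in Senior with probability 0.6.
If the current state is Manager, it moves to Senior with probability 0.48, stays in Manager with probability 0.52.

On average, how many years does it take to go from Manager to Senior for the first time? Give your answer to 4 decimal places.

Let t(s) be the expected number of years to first reach Senior from state s, with t(Senior) = 0. Conditioning on the first year:
t(Manager) = 1 + 0.52·t(Manager)
Solving: t(Manager) = 2.0833.
Expected years from Manager to Senior: 2.0833.

2.0833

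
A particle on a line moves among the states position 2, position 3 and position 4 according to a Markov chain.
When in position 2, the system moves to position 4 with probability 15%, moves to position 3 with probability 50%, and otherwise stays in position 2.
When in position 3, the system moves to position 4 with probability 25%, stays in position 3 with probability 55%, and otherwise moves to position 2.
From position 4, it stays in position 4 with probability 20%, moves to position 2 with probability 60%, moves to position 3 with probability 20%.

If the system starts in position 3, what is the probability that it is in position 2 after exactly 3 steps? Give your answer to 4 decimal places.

0.3365

Propagate the distribution vector 3 steps from position 3.
After 0 steps: (0.0000, 1.0000, 0.0000)
After 1 step: (0.2000, 0.5500, 0.2500)
After 2 steps: (0.3300, 0.4525, 0.2175)
After 3 steps: (0.3365, 0.4574, 0.2061)
P(in position 2 after 3 steps) = 0.3365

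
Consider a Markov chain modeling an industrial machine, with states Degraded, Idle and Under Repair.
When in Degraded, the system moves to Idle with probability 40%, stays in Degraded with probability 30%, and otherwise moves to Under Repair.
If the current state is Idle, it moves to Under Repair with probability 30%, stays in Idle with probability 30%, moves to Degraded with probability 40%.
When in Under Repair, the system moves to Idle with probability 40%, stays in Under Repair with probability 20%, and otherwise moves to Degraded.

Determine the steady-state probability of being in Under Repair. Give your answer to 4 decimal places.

0.2727

Let the stationary distribution be π with π = πP and π_1 + π_2 + π_3 = 1.
π_1 = 0.3·π_1 + 0.4·π_2 + 0.4·π_3
π_2 = 0.4·π_1 + 0.3·π_2 + 0.4·π_3
Solving with the normalization constraint gives π = (0.3636, 0.3636, 0.2727).
So the stationary probability of Under Repair is 0.2727.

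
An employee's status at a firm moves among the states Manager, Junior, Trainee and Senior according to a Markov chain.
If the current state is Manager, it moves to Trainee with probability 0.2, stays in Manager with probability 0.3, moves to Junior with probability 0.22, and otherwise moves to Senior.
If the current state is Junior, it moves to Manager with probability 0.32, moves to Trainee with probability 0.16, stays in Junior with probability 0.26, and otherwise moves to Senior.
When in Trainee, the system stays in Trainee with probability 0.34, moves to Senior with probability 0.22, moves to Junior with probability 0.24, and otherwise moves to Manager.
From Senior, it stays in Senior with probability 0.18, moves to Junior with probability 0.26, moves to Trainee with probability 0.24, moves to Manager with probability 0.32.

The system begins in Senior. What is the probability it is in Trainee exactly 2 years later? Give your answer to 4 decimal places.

0.2304

Propagate the distribution vector 2 years from Senior.
After 0 years: (0.0000, 0.0000, 0.0000, 1.0000)
After 1 year: (0.3200, 0.2600, 0.2400, 0.1800)
After 2 years: (0.2848, 0.2424, 0.2304, 0.2424)
P(in Trainee after 2 years) = 0.2304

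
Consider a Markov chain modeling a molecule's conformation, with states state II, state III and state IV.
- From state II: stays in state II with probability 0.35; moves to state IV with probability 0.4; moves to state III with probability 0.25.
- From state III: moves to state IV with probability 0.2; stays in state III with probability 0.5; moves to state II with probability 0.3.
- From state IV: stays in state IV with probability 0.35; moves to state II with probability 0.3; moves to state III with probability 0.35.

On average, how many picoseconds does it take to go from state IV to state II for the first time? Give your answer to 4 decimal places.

3.3333

Let t(s) be the expected number of picoseconds to first reach state II from state s, with t(state II) = 0. Conditioning on the first picosecond:
t(state III) = 1 + 0.5·t(state III) + 0.2·t(state IV)
t(state IV) = 1 + 0.35·t(state III) + 0.35·t(state IV)
Solving: t(state III) = 3.3333, t(state IV) = 3.3333.
Expected picoseconds from state IV to state II: 3.3333.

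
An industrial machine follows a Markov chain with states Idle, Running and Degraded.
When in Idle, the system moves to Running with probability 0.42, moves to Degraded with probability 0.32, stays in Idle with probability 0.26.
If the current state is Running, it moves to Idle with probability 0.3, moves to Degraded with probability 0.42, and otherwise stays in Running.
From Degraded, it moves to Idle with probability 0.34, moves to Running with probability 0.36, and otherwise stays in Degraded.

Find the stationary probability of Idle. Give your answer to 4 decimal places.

Let the stationary distribution be π with π = πP and π_1 + π_2 + π_3 = 1.
π_1 = 0.26·π_1 + 0.3·π_2 + 0.34·π_3
π_2 = 0.42·π_1 + 0.28·π_2 + 0.36·π_3
Solving with the normalization constraint gives π = (0.3018, 0.3501, 0.3480).
So the stationary probability of Idle is 0.3018.

0.3018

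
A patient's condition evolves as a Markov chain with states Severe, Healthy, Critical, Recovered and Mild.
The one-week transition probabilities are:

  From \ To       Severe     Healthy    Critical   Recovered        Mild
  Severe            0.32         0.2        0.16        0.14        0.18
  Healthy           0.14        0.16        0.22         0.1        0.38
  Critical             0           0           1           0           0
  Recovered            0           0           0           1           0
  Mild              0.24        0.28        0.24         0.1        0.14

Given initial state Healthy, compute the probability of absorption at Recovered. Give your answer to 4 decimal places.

Let h(s) be the probability of absorption at Recovered starting from transient state s. Then h(Recovered) = 1 and h(Critical) = 0. By first-step analysis:
h(Severe) = 0.32·h(Severe) + 0.2·h(Healthy) + 0.16·0 + 0.14·1 + 0.18·h(Mild)
h(Healthy) = 0.14·h(Severe) + 0.16·h(Healthy) + 0.22·0 + 0.1·1 + 0.38·h(Mild)
h(Mild) = 0.24·h(Severe) + 0.28·h(Healthy) + 0.24·0 + 0.1·1 + 0.14·h(Mild)
Solving: h(Severe) = 0.3937, h(Healthy) = 0.3366, h(Mild) = 0.3357.
Starting from Healthy, the probability is 0.3366.

0.3366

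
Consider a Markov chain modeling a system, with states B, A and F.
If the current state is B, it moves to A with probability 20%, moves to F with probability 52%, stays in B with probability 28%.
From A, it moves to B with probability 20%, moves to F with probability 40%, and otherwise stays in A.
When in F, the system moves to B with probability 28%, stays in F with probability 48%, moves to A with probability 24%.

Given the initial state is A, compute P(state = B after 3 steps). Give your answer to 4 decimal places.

Propagate the distribution vector 3 steps from A.
After 0 steps: (0.0000, 1.0000, 0.0000)
After 1 step: (0.2000, 0.4000, 0.4000)
After 2 steps: (0.2480, 0.2960, 0.4560)
After 3 steps: (0.2563, 0.2774, 0.4662)
P(in B after 3 steps) = 0.2563

0.2563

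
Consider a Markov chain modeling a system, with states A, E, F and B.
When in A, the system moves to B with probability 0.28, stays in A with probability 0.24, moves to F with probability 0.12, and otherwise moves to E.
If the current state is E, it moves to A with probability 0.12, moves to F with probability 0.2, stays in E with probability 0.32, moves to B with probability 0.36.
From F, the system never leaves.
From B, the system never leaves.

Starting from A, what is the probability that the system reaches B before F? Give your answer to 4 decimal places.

0.6757

Let h(s) be the probability of absorption at B starting from transient state s. Then h(B) = 1 and h(F) = 0. By first-step analysis:
h(A) = 0.24·h(A) + 0.36·h(E) + 0.12·0 + 0.28·1
h(E) = 0.12·h(A) + 0.32·h(E) + 0.2·0 + 0.36·1
Solving: h(A) = 0.6757, h(E) = 0.6486.
Starting from A, the probability is 0.6757.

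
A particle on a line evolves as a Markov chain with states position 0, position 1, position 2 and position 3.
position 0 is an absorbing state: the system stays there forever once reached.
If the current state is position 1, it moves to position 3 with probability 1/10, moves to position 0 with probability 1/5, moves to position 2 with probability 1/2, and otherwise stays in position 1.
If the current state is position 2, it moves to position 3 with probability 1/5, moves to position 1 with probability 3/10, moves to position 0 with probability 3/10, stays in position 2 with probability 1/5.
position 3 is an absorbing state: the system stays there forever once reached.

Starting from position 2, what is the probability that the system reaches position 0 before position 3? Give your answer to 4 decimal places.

0.6122

Let h(s) be the probability of absorption at position 0 starting from transient state s. Then h(position 0) = 1 and h(position 3) = 0. By first-step analysis:
h(position 1) = 0.2·1 + 0.2·h(position 1) + 0.5·h(position 2) + 0.1·0
h(position 2) = 0.3·1 + 0.3·h(position 1) + 0.2·h(position 2) + 0.2·0
Solving: h(position 1) = 0.6327, h(position 2) = 0.6122.
Starting from position 2, the probability is 0.6122.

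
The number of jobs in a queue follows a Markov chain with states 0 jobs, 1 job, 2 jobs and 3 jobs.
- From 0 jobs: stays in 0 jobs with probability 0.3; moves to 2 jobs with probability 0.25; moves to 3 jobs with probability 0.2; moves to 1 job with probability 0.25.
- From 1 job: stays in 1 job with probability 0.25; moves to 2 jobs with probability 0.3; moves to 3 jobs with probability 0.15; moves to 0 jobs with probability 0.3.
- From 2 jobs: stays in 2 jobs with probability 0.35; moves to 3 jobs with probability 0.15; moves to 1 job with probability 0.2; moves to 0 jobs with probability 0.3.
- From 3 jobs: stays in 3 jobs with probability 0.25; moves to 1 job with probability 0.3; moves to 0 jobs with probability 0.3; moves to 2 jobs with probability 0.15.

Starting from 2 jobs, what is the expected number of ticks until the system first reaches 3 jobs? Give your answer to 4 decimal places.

Let t(s) be the expected number of ticks to first reach 3 jobs from state s, with t(3 jobs) = 0. Conditioning on the first tick:
t(0 jobs) = 1 + 0.3·t(0 jobs) + 0.25·t(1 job) + 0.25·t(2 jobs)
t(1 job) = 1 + 0.3·t(0 jobs) + 0.25·t(1 job) + 0.3·t(2 jobs)
t(2 jobs) = 1 + 0.3·t(0 jobs) + 0.2·t(1 job) + 0.35·t(2 jobs)
Solving: t(0 jobs) = 5.7576, t(1 job) = 6.0606, t(2 jobs) = 6.0606.
Expected ticks from 2 jobs to 3 jobs: 6.0606.

6.0606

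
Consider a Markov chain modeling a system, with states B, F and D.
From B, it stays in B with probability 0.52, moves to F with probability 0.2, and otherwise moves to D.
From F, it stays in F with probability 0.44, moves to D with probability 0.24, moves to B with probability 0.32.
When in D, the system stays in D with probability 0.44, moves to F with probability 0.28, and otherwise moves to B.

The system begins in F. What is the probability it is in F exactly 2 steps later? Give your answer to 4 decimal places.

Sum over the intermediate state after 1 step:
P = P(F→B)·P(B→F) + P(F→F)·P(F→F) + P(F→D)·P(D→F)
  = 0.32×0.2 + 0.44×0.44 + 0.24×0.28
  = 0.0640 + 0.1936 + 0.0672 = 0.3248

0.3248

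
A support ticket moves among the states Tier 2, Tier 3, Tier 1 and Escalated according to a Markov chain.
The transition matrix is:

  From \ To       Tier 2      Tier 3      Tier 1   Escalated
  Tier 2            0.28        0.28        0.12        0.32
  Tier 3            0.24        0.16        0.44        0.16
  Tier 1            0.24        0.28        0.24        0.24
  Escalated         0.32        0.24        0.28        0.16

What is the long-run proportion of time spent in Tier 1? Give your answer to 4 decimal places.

0.2651

Let the stationary distribution be π with π = πP and π_1 + π_2 + π_3 + π_4 = 1.
π_1 = 0.28·π_1 + 0.24·π_2 + 0.24·π_3 + 0.32·π_4
π_2 = 0.28·π_1 + 0.16·π_2 + 0.28·π_3 + 0.24·π_4
π_3 = 0.12·π_1 + 0.44·π_2 + 0.24·π_3 + 0.28·π_4
Solving with the normalization constraint gives π = (0.2687, 0.2420, 0.2651, 0.2242).
So the stationary probability of Tier 1 is 0.2651.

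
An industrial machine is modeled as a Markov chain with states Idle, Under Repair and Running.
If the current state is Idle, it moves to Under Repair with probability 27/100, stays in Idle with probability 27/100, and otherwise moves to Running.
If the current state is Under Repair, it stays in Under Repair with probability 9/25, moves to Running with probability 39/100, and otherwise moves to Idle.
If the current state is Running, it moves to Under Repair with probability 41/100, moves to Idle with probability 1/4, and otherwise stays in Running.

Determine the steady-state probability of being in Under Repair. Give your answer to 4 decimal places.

Let the stationary distribution be π with π = πP and π_1 + π_2 + π_3 = 1.
π_1 = 0.27·π_1 + 0.25·π_2 + 0.25·π_3
π_2 = 0.27·π_1 + 0.36·π_2 + 0.41·π_3
Solving with the normalization constraint gives π = (0.2551, 0.3565, 0.3884).
So the stationary probability of Under Repair is 0.3565.

0.3565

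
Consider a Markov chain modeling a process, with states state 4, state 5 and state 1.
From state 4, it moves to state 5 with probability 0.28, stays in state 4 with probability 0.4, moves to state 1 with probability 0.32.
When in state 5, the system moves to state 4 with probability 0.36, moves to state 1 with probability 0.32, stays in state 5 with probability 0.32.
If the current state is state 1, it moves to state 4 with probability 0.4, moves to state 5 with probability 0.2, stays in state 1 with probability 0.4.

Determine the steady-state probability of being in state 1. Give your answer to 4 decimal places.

Let the stationary distribution be π with π = πP and π_1 + π_2 + π_3 = 1.
π_1 = 0.4·π_1 + 0.36·π_2 + 0.4·π_3
π_2 = 0.28·π_1 + 0.32·π_2 + 0.2·π_3
Solving with the normalization constraint gives π = (0.3895, 0.2627, 0.3478).
So the stationary probability of state 1 is 0.3478.

0.3478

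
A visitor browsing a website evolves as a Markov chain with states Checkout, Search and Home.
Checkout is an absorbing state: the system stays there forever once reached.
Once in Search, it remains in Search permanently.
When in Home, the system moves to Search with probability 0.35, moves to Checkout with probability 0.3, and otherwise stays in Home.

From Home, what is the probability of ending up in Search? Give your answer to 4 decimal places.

0.5385

Let h(s) be the probability of absorption at Search starting from transient state s. Then h(Search) = 1 and h(Checkout) = 0. By first-step analysis:
h(Home) = 0.3·0 + 0.35·1 + 0.35·h(Home)
Solving: h(Home) = 0.5385.
Starting from Home, the probability is 0.5385.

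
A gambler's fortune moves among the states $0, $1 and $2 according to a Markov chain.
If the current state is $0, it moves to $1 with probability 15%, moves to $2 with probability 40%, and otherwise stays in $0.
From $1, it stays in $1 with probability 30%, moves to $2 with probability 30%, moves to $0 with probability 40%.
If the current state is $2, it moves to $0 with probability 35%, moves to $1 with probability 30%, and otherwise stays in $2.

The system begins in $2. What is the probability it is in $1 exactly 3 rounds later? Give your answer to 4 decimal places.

0.2400

Propagate the distribution vector 3 rounds from $2.
After 0 rounds: (0.0000, 0.0000, 1.0000)
After 1 round: (0.3500, 0.3000, 0.3500)
After 2 rounds: (0.4000, 0.2475, 0.3525)
After 3 rounds: (0.4024, 0.2400, 0.3576)
P(in $1 after 3 rounds) = 0.2400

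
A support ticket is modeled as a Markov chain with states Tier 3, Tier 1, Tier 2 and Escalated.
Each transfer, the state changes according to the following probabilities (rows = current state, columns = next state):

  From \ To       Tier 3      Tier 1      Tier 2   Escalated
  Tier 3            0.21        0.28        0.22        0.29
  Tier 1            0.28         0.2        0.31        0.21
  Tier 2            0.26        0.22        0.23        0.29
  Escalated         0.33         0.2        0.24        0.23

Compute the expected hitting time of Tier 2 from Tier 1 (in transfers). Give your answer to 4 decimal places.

Let t(s) be the expected number of transfers to first reach Tier 2 from state s, with t(Tier 2) = 0. Conditioning on the first transfer:
t(Tier 3) = 1 + 0.21·t(Tier 3) + 0.28·t(Tier 1) + 0.29·t(Escalated)
t(Tier 1) = 1 + 0.28·t(Tier 3) + 0.2·t(Tier 1) + 0.21·t(Escalated)
t(Escalated) = 1 + 0.33·t(Tier 3) + 0.2·t(Tier 1) + 0.23·t(Escalated)
Solving: t(Tier 3) = 4.0529, t(Tier 1) = 3.7189, t(Escalated) = 4.0016.
Expected transfers from Tier 1 to Tier 2: 3.7189.

3.7189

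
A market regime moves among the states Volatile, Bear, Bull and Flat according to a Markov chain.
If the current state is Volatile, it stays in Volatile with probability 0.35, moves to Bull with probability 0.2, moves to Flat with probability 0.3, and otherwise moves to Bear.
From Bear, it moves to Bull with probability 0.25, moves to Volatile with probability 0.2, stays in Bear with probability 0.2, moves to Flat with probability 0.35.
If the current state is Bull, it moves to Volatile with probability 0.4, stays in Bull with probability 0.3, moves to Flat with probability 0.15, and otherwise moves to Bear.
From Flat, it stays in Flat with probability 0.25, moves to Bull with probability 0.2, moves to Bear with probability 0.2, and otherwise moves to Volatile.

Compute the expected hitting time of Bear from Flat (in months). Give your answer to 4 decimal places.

Let t(s) be the expected number of months to first reach Bear from state s, with t(Bear) = 0. Conditioning on the first month:
t(Volatile) = 1 + 0.35·t(Volatile) + 0.2·t(Bull) + 0.3·t(Flat)
t(Bull) = 1 + 0.4·t(Volatile) + 0.3·t(Bull) + 0.15·t(Flat)
t(Flat) = 1 + 0.35·t(Volatile) + 0.2·t(Bull) + 0.25·t(Flat)
Solving: t(Volatile) = 6.1463, t(Bull) = 6.1951, t(Flat) = 5.8537.
Expected months from Flat to Bear: 5.8537.

5.8537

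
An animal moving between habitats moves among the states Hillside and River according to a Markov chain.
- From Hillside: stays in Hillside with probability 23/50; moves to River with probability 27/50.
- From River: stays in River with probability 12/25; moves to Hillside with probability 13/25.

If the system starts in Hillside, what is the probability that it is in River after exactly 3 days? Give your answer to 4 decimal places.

Propagate the distribution vector 3 days from Hillside.
After 0 days: (1.0000, 0.0000)
After 1 day: (0.4600, 0.5400)
After 2 days: (0.4924, 0.5076)
After 3 days: (0.4905, 0.5095)
P(in River after 3 days) = 0.5095

0.5095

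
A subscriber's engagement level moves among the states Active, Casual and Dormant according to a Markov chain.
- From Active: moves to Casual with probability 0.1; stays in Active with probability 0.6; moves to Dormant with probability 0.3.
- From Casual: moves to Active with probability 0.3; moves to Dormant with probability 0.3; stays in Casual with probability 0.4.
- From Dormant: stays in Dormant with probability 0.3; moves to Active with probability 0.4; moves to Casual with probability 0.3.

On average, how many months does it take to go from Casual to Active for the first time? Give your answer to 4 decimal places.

Let t(s) be the expected number of months to first reach Active from state s, with t(Active) = 0. Conditioning on the first month:
t(Casual) = 1 + 0.4·t(Casual) + 0.3·t(Dormant)
t(Dormant) = 1 + 0.3·t(Casual) + 0.3·t(Dormant)
Solving: t(Casual) = 3.0303, t(Dormant) = 2.7273.
Expected months from Casual to Active: 3.0303.

3.0303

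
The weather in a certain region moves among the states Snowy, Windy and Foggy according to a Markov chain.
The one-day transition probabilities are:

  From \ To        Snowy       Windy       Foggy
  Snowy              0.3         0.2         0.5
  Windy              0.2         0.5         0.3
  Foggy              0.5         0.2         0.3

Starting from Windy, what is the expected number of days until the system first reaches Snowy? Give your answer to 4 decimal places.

3.4483

Let t(s) be the expected number of days to first reach Snowy from state s, with t(Snowy) = 0. Conditioning on the first day:
t(Windy) = 1 + 0.5·t(Windy) + 0.3·t(Foggy)
t(Foggy) = 1 + 0.2·t(Windy) + 0.3·t(Foggy)
Solving: t(Windy) = 3.4483, t(Foggy) = 2.4138.
Expected days from Windy to Snowy: 3.4483.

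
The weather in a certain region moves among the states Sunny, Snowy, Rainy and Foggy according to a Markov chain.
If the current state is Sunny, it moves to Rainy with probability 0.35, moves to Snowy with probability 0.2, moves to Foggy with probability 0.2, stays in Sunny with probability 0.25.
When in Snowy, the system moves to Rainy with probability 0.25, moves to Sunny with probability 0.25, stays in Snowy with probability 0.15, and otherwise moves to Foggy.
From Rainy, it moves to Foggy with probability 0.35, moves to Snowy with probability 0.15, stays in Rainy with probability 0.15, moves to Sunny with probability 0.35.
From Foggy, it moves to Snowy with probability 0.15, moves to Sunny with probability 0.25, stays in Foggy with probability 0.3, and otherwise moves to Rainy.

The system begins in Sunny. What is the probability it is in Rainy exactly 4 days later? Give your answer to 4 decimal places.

0.2652

Propagate the distribution vector 4 days from Sunny.
After 0 days: (1.0000, 0.0000, 0.0000, 0.0000)
After 1 day: (0.2500, 0.2000, 0.3500, 0.2000)
After 2 days: (0.2850, 0.1625, 0.2500, 0.3025)
After 3 days: (0.2750, 0.1643, 0.2686, 0.2921)
After 4 days: (0.2769, 0.1638, 0.2652, 0.2941)
P(in Rainy after 4 days) = 0.2652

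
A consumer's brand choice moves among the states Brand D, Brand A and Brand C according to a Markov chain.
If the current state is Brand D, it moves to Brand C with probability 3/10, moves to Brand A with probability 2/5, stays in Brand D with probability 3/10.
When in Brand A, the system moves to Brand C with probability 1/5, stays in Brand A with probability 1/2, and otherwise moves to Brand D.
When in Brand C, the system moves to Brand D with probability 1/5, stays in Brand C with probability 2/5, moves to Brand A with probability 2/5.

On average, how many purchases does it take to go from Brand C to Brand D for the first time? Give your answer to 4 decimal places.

Let t(s) be the expected number of purchases to first reach Brand D from state s, with t(Brand D) = 0. Conditioning on the first purchase:
t(Brand A) = 1 + 0.5·t(Brand A) + 0.2·t(Brand C)
t(Brand C) = 1 + 0.4·t(Brand A) + 0.4·t(Brand C)
Solving: t(Brand A) = 3.6364, t(Brand C) = 4.0909.
Expected purchases from Brand C to Brand D: 4.0909.

4.0909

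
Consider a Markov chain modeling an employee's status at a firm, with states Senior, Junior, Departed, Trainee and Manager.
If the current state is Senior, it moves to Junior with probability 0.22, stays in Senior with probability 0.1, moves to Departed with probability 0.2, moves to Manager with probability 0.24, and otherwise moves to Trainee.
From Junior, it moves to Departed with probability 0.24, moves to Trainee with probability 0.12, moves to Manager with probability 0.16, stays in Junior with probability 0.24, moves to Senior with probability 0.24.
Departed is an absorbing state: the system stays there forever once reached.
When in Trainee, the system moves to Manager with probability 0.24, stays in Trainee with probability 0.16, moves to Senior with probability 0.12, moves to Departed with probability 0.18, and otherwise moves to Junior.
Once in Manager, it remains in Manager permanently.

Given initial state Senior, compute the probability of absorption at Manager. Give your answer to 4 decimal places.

Let h(s) be the probability of absorption at Manager starting from transient state s. Then h(Manager) = 1 and h(Departed) = 0. By first-step analysis:
h(Senior) = 0.1·h(Senior) + 0.22·h(Junior) + 0.2·0 + 0.24·h(Trainee) + 0.24·1
h(Junior) = 0.24·h(Senior) + 0.24·h(Junior) + 0.24·0 + 0.12·h(Trainee) + 0.16·1
h(Trainee) = 0.12·h(Senior) + 0.3·h(Junior) + 0.18·0 + 0.16·h(Trainee) + 0.24·1
Solving: h(Senior) = 0.5177, h(Junior) = 0.4565, h(Trainee) = 0.5227.
Starting from Senior, the probability is 0.5177.

0.5177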